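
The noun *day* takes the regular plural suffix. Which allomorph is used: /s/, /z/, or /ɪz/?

The stem *day* ends in a voiced non-sibilant sound.
The plural suffix surfaces as /ɪz/ after sibilants, /s/ after other voiceless consonants, and /z/ after other voiced sounds.
So the plural -s on *day* is pronounced /z/.

/z/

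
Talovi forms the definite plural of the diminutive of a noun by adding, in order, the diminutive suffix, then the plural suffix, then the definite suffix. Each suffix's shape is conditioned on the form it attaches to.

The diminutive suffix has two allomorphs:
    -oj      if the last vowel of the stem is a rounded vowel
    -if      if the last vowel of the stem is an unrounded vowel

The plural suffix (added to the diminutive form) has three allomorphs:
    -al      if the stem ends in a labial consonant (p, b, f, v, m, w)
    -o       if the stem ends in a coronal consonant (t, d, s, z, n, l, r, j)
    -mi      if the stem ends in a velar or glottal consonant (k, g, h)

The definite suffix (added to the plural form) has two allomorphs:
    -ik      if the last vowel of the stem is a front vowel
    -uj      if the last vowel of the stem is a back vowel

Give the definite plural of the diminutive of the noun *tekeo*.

tekeoojouj

*tekeo*: last vowel = /o/, a rounded vowel → -oj → *tekeooj*.
Since the final consonant of the diminutive form *tekeooj* is /j/ (coronal), it takes -o, giving *tekeoojo*.
Since the last vowel of the plural form *tekeoojo* is /o/ (a back vowel), it takes -uj, giving *tekeoojouj*.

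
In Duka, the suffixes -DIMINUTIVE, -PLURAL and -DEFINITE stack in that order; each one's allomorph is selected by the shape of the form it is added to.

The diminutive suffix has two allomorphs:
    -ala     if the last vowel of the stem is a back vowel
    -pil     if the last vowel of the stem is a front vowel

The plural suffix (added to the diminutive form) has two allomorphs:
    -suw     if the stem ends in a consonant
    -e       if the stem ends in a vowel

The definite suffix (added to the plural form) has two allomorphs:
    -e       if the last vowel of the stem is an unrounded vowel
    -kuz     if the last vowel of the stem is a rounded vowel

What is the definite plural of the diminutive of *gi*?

gipilsuwkuz

The last vowel of *gi* is /i/, which is a front vowel, so the diminutive suffix is -pil, giving *gipil*.
Since the final sound of the diminutive form *gipil* is /l/ (a consonant), it takes -suw, giving *gipilsuw*.
The plural form *gipilsuw*: last vowel = /u/, a rounded vowel → -kuz → *gipilsuwkuz*.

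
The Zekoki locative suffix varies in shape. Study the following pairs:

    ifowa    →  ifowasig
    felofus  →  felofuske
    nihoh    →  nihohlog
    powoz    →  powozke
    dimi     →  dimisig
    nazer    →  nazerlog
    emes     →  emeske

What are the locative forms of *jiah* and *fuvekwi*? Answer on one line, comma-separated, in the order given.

jiahlog, fuvekwisig

The suffix is conditioned by the final sound: -ke when the stem ends in a sibilant (*felofus*, *powoz*, *emes*); -log when the stem ends in a non-sibilant consonant (*nihoh*, *nazer*); -sig when the stem ends in a vowel (*ifowa*, *dimi*).
The final sound of *jiah* is /h/, which is a non-sibilant consonant, so the suffix is -log, giving *jiahlog*.
*fuvekwi*: final sound = /i/, a vowel → -sig → *fuvekwisig*.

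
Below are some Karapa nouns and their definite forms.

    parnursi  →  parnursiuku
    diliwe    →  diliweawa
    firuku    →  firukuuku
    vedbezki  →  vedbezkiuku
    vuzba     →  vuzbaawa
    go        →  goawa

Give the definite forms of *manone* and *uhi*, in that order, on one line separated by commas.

The alternation tracks the last vowel of the stem — -uku when the last vowel of the stem is a high vowel (*parnursi*, *firuku*, *vedbezki*); -awa when the last vowel of the stem is a non-high vowel (*diliwe*, *vuzba*, *go*).
*manone* — last vowel /e/ (a non-high vowel) → -awa → *manoneawa*.
*uhi* — last vowel /i/ (a high vowel) → -uku → *uhiuku*.

manoneawa, uhiuku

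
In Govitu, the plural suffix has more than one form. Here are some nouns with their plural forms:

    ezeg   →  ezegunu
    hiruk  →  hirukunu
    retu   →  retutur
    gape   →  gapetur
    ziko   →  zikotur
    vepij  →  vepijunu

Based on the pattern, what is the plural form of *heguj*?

hegujunu

Looking at the final sound of each stem: -unu when the stem ends in a consonant (*ezeg*, *hiruk*, *vepij*); -tur when the stem ends in a vowel (*retu*, *gape*, *ziko*).
*heguj*: final sound = /j/, a consonant → -unu → *hegujunu*.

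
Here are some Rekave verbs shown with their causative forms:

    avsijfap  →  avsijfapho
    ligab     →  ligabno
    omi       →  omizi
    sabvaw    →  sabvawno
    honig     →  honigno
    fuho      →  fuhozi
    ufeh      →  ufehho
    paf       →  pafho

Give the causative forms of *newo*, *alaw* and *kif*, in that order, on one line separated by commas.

newozi, alawno, kifho

The alternation tracks the final sound of the stem — -ho when the stem ends in a voiceless consonant (*avsijfap*, *ufeh*, *paf*); -no when the stem ends in a voiced consonant (*ligab*, *sabvaw*, *honig*); -zi when the stem ends in a vowel (*omi*, *fuho*).
*newo*: final sound = /o/, a vowel → -zi → *newozi*.
The final sound of *alaw* is /w/, which is a voiced consonant, so the suffix is -no, giving *alawno*.
*kif*: final sound = /f/, a voiceless consonant → -ho → *kifho*.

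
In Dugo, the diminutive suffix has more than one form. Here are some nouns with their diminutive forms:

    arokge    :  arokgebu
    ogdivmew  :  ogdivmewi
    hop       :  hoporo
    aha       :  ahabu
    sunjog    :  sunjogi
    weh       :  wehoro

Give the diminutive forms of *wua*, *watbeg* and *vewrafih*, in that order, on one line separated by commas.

wuabu, watbegi, vewrafihoro

The alternation tracks the final sound of the stem — -oro when the stem ends in a voiceless consonant (*hop*, *weh*); -i when the stem ends in a voiced consonant (*ogdivmew*, *sunjog*); -bu when the stem ends in a vowel (*arokge*, *aha*).
The final sound of *wua* is /a/, which is a vowel, so the suffix is -bu, giving *wuabu*.
*watbeg* — final sound /g/ (a voiced consonant) → -i → *watbegi*.
Since the final sound of *vewrafih* is /h/ (a voiceless consonant), it takes -oro, giving *vewrafihoro*.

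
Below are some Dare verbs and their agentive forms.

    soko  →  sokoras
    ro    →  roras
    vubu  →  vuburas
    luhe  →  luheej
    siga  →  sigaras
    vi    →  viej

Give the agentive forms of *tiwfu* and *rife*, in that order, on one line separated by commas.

tiwfuras, rifeej

Looking at the last vowel of each stem: -ej when the last vowel of the stem is a front vowel (*luhe*, *vi*); -ras when the last vowel of the stem is a back vowel (*soko*, *ro*, *vubu*, *siga*).
Since the last vowel of *tiwfu* is /u/ (a back vowel), it takes -ras, giving *tiwfuras*.
The last vowel of *rife* is /e/, which is a front vowel, so the suffix is -ej, giving *rifeej*.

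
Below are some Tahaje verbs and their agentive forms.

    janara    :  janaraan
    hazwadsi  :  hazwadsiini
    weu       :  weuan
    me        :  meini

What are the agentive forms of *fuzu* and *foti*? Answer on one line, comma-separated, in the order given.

Looking at the last vowel of each stem: -ini when the last vowel of the stem is a front vowel (*hazwadsi*, *me*); -an when the last vowel of the stem is a back vowel (*janara*, *weu*).
*fuzu* — last vowel /u/ (a back vowel) → -an → *fuzuan*.
*foti* — last vowel /i/ (a front vowel) → -ini → *fotiini*.

fuzuan, fotiini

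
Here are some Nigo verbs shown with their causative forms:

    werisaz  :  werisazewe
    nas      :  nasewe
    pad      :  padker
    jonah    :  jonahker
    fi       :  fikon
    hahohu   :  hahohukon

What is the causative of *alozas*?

alozasewe

The alternation tracks the final sound of the stem — -ewe when the stem ends in a sibilant (*werisaz*, *nas*); -ker when the stem ends in a non-sibilant consonant (*pad*, *jonah*); -kon when the stem ends in a vowel (*fi*, *hahohu*).
Since the final sound of *alozas* is /s/ (a sibilant), it takes -ewe, giving *alozasewe*.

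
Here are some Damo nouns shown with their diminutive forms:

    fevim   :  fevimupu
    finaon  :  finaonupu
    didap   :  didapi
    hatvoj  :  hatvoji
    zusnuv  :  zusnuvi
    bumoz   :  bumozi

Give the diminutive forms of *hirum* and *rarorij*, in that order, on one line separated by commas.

The pattern is nasality of the final consonant: -upu when the stem ends in a nasal (*fevim*, *finaon*); -i when the stem ends in a non-nasal consonant (*didap*, *hatvoj*, *zusnuv*, *bumoz*).
*hirum*: final consonant = /m/, a nasal → -upu → *hirumupu*.
*rarorij*: final consonant = /j/, non-nasal → -i → *raroriji*.

hirumupu, raroriji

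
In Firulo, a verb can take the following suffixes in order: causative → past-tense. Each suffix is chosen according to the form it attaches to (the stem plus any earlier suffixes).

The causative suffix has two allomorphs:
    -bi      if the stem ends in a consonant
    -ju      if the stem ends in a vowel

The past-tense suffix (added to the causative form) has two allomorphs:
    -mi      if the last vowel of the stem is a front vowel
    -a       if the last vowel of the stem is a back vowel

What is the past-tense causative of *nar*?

*nar* — final sound /r/ (a consonant) → -bi → *narbi*.
The causative form *narbi*: last vowel = /i/, a front vowel → -mi → *narbimi*.

narbimi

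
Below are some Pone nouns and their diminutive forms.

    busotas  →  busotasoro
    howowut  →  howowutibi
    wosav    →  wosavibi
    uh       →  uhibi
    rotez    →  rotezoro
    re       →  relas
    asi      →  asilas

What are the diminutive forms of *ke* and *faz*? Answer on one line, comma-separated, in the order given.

kelas, fazoro

The pattern is sibilance of the final sound: -oro when the stem ends in a sibilant (*busotas*, *rotez*); -ibi when the stem ends in a non-sibilant consonant (*howowut*, *wosav*, *uh*); -las when the stem ends in a vowel (*re*, *asi*).
The final sound of *ke* is /e/, which is a vowel, so the suffix is -las, giving *kelas*.
The final sound of *faz* is /z/, which is a sibilant, so the suffix is -oro, giving *fazoro*.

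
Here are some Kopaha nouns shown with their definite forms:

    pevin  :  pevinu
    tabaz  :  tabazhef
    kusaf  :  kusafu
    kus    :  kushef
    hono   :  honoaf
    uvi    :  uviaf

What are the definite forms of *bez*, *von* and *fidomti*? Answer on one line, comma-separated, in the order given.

The suffix is conditioned by the final sound: -hef when the stem ends in a sibilant (*tabaz*, *kus*); -u when the stem ends in a non-sibilant consonant (*pevin*, *kusaf*); -af when the stem ends in a vowel (*hono*, *uvi*).
The final sound of *bez* is /z/, which is a sibilant, so the suffix is -hef, giving *bezhef*.
*von* — final sound /n/ (a non-sibilant consonant) → -u → *vonu*.
*fidomti* — final sound /i/ (a vowel) → -af → *fidomtiaf*.

bezhef, vonu, fidomtiaf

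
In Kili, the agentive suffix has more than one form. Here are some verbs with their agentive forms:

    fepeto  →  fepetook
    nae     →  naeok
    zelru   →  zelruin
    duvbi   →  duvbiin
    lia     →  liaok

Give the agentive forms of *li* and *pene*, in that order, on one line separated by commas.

Looking at the last vowel of each stem: -in when the last vowel of the stem is a high vowel (*zelru*, *duvbi*); -ok when the last vowel of the stem is a non-high vowel (*fepeto*, *nae*, *lia*).
*li* — last vowel /i/ (a high vowel) → -in → *liin*.
Since the last vowel of *pene* is /e/ (a non-high vowel), it takes -ok, giving *peneok*.

liin, peneok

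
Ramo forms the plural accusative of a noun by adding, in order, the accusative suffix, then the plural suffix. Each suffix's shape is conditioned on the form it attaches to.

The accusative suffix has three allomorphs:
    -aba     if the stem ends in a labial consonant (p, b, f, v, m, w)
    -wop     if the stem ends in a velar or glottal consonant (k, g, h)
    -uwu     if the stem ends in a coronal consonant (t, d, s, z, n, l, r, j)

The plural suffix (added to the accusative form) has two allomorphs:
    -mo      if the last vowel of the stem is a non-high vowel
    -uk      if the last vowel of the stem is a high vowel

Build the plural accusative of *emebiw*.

emebiwabamo

Since the final consonant of *emebiw* is /w/ (labial), it takes -aba, giving *emebiwaba*.
The last vowel of the accusative form *emebiwaba* is /a/, which is a non-high vowel, so the plural suffix is -mo, giving *emebiwabamo*.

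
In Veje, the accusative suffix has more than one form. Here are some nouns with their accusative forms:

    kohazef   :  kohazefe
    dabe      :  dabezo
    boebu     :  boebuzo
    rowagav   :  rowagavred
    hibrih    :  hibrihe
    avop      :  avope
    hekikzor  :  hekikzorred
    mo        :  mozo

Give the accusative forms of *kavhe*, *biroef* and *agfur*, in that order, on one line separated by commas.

kavhezo, biroefe, agfurred

The alternation tracks the final sound of the stem — -e when the stem ends in a voiceless consonant (*kohazef*, *hibrih*, *avop*); -red when the stem ends in a voiced consonant (*rowagav*, *hekikzor*); -zo when the stem ends in a vowel (*dabe*, *boebu*, *mo*).
Since the final sound of *kavhe* is /e/ (a vowel), it takes -zo, giving *kavhezo*.
Since the final sound of *biroef* is /f/ (a voiceless consonant), it takes -e, giving *biroefe*.
Since the final sound of *agfur* is /r/ (a voiced consonant), it takes -red, giving *agfurred*.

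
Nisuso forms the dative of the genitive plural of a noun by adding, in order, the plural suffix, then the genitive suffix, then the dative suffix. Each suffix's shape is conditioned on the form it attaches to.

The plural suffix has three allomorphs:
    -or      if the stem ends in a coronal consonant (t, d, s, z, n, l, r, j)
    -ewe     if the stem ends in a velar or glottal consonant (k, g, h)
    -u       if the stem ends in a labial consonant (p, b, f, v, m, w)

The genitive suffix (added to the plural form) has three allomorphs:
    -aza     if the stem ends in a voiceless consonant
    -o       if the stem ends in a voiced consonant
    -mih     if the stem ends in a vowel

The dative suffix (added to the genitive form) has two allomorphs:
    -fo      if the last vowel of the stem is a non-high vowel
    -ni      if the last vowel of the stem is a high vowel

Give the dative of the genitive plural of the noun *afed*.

*afed* — final consonant /d/ (coronal) → -or → *afedor*.
The plural form *afedor* — final sound /r/ (a voiced consonant) → -o → *afedoro*.
The genitive form *afedoro*: last vowel = /o/, a non-high vowel → -fo → *afedorofo*.

afedorofo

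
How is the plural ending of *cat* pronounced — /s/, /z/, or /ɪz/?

The stem *cat* ends in a voiceless non-sibilant consonant.
The plural suffix surfaces as /ɪz/ after sibilants, /s/ after other voiceless consonants, and /z/ after other voiced sounds.
So the plural -s on *cat* is pronounced /s/.

/s/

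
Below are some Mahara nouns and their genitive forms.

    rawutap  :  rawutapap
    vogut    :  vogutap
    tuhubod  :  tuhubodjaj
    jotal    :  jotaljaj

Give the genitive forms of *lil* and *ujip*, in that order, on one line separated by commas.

The alternation tracks the final consonant of the stem — -ap when the stem ends in a voiceless consonant (*rawutap*, *vogut*); -jaj when the stem ends in a voiced consonant (*tuhubod*, *jotal*).
*lil* — final consonant /l/ (voiced) → -jaj → *liljaj*.
The final consonant of *ujip* is /p/, which is voiceless, so the suffix is -ap, giving *ujipap*.

liljaj, ujipap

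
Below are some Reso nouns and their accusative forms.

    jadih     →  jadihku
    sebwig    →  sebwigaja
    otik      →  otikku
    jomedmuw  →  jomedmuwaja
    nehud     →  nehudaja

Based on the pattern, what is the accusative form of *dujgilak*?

The alternation tracks the final consonant of the stem — -ku when the stem ends in a voiceless consonant (*jadih*, *otik*); -aja when the stem ends in a voiced consonant (*sebwig*, *jomedmuw*, *nehud*).
*dujgilak* — final consonant /k/ (voiceless) → -ku → *dujgilakku*.

dujgilakku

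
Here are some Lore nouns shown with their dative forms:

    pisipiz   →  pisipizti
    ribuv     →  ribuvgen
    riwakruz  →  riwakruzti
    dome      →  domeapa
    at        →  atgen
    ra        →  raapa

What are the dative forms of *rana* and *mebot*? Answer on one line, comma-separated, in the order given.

ranaapa, mebotgen

Looking at the final sound of each stem: -ti when the stem ends in a sibilant (*pisipiz*, *riwakruz*); -gen when the stem ends in a non-sibilant consonant (*ribuv*, *at*); -apa when the stem ends in a vowel (*dome*, *ra*).
*rana* — final sound /a/ (a vowel) → -apa → *ranaapa*.
*mebot* — final sound /t/ (a non-sibilant consonant) → -gen → *mebotgen*.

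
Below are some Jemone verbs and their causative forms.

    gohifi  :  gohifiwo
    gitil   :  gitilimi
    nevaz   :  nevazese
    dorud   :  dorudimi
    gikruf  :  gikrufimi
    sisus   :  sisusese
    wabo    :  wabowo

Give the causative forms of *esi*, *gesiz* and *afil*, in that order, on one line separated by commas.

The pattern is sibilance of the final sound: -ese when the stem ends in a sibilant (*nevaz*, *sisus*); -imi when the stem ends in a non-sibilant consonant (*gitil*, *dorud*, *gikruf*); -wo when the stem ends in a vowel (*gohifi*, *wabo*).
*esi*: final sound = /i/, a vowel → -wo → *esiwo*.
Since the final sound of *gesiz* is /z/ (a sibilant), it takes -ese, giving *gesizese*.
Since the final sound of *afil* is /l/ (a non-sibilant consonant), it takes -imi, giving *afilimi*.

esiwo, gesizese, afilimi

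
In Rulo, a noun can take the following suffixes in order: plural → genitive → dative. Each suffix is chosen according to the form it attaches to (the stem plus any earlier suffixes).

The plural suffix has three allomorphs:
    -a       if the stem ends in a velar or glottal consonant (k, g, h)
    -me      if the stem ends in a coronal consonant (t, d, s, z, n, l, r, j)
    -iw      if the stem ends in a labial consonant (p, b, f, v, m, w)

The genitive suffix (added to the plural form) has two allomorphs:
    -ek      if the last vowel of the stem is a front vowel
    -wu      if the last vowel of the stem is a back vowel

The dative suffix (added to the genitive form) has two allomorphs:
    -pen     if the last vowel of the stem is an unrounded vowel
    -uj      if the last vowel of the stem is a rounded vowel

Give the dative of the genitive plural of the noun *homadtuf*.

homadtufiwekpen

*homadtuf*: final consonant = /f/, labial → -iw → *homadtufiw*.
The plural form *homadtufiw* — last vowel /i/ (a front vowel) → -ek → *homadtufiwek*.
Since the last vowel of the genitive form *homadtufiwek* is /e/ (an unrounded vowel), it takes -pen, giving *homadtufiwekpen*.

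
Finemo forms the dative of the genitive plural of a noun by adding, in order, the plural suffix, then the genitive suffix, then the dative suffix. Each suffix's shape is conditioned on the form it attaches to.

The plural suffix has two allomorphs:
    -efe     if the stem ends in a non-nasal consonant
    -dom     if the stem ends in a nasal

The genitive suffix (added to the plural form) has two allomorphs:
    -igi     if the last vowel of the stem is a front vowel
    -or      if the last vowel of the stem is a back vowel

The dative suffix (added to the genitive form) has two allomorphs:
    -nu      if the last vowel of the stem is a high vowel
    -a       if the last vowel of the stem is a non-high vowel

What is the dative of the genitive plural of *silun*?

*silun*: final consonant = /n/, a nasal → -dom → *silundom*.
The last vowel of the plural form *silundom* is /o/, which is a back vowel, so the genitive suffix is -or, giving *silundomor*.
The genitive form *silundomor* — last vowel /o/ (a non-high vowel) → -a → *silundomora*.

silundomora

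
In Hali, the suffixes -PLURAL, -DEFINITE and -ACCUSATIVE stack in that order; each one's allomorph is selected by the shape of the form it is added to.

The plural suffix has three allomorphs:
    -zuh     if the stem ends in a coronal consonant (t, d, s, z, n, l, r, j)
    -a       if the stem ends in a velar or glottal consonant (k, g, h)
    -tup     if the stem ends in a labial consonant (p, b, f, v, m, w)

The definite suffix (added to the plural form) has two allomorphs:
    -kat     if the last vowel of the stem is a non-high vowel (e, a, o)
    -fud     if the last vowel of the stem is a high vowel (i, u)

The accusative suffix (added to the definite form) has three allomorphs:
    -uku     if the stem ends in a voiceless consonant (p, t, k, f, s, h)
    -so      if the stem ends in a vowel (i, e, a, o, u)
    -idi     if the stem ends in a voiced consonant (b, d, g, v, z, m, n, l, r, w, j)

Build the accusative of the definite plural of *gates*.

*gates*: final consonant = /s/, coronal → -zuh → *gateszuh*.
The last vowel of the plural form *gateszuh* is /u/, which is a high vowel, so the definite suffix is -fud, giving *gateszuhfud*.
The definite form *gateszuhfud* — final sound /d/ (a voiced consonant) → -idi → *gateszuhfudidi*.

gateszuhfudidi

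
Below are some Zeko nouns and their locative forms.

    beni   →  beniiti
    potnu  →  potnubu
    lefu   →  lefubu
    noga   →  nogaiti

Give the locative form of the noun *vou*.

voubu

The pattern is rounding harmony: -bu when the last vowel of the stem is a rounded vowel (*potnu*, *lefu*); -iti when the last vowel of the stem is an unrounded vowel (*beni*, *noga*).
*vou* — last vowel /u/ (a rounded vowel) → -bu → *voubu*.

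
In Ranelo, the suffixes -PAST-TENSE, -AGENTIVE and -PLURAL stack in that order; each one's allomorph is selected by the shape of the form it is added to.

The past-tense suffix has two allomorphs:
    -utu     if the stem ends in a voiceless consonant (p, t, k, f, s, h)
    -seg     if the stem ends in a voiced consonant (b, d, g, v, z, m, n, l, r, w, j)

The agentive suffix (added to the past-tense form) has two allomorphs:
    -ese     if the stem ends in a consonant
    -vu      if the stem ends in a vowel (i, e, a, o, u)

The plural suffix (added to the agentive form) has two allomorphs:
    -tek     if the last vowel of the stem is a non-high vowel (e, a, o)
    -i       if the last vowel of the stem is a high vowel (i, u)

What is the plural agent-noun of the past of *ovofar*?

The final consonant of *ovofar* is /r/, which is voiced, so the past-tense suffix is -seg, giving *ovofarseg*.
The past-tense form *ovofarseg* — final sound /g/ (a consonant) → -ese → *ovofarsegese*.
Since the last vowel of the agentive form *ovofarsegese* is /e/ (a non-high vowel), it takes -tek, giving *ovofarsegesetek*.

ovofarsegesetek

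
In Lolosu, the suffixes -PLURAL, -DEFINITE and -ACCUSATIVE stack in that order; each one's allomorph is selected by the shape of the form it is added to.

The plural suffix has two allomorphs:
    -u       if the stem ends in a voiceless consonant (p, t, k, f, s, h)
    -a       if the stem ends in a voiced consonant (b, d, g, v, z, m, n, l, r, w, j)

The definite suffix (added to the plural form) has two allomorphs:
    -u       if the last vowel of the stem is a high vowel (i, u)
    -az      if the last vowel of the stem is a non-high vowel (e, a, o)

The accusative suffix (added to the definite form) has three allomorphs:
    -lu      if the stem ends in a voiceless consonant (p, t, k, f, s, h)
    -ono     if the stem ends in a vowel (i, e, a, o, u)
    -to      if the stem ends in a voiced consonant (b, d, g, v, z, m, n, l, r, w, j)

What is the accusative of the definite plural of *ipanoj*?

*ipanoj* — final consonant /j/ (voiced) → -a → *ipanoja*.
Since the last vowel of the plural form *ipanoja* is /a/ (a non-high vowel), it takes -az, giving *ipanojaaz*.
Since the final sound of the definite form *ipanojaaz* is /z/ (a voiced consonant), it takes -to, giving *ipanojaazto*.

ipanojaazto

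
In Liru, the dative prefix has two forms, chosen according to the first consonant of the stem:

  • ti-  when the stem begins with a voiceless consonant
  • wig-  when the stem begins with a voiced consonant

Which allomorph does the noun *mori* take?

*mori* — first consonant /m/ (voiced) → wig-.

wig-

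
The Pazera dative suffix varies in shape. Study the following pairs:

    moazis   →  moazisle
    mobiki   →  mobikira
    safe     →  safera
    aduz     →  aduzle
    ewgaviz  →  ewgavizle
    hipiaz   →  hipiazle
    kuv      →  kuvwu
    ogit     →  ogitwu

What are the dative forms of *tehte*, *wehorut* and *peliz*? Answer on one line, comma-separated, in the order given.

tehtera, wehorutwu, pelizle

The suffix is conditioned by the final sound: -le when the stem ends in a sibilant (*moazis*, *aduz*, *ewgaviz*, *hipiaz*); -wu when the stem ends in a non-sibilant consonant (*kuv*, *ogit*); -ra when the stem ends in a vowel (*mobiki*, *safe*).
*tehte* — final sound /e/ (a vowel) → -ra → *tehtera*.
The final sound of *wehorut* is /t/, which is a non-sibilant consonant, so the suffix is -wu, giving *wehorutwu*.
*peliz* — final sound /z/ (a sibilant) → -le → *pelizle*.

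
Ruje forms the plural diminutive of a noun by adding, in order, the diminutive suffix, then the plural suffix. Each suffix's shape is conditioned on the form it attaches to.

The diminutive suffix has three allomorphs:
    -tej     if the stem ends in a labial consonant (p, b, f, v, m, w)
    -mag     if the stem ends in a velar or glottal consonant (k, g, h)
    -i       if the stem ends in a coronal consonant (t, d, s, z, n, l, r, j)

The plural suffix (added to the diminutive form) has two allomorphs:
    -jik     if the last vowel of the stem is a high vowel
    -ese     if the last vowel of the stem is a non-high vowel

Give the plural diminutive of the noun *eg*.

Since the final consonant of *eg* is /g/ (velar/glottal), it takes -mag, giving *egmag*.
Since the last vowel of the diminutive form *egmag* is /a/ (a non-high vowel), it takes -ese, giving *egmagese*.

egmagese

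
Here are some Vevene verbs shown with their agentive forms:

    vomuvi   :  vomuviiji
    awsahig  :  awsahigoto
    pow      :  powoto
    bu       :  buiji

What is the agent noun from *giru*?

The pattern is consonant vs. vowel: -oto when the stem ends in a consonant (*awsahig*, *pow*); -iji when the stem ends in a vowel (*vomuvi*, *bu*).
The final sound of *giru* is /u/, which is a vowel, so the suffix is -iji, giving *giruiji*.

giruiji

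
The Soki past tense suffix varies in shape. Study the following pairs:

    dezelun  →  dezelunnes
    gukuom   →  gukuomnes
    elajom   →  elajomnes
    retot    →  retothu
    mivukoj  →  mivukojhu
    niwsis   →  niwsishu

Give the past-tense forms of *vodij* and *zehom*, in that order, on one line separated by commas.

vodijhu, zehomnes

Looking at the final consonant of each stem: -nes when the stem ends in a nasal (*dezelun*, *gukuom*, *elajom*); -hu when the stem ends in a non-nasal consonant (*retot*, *mivukoj*, *niwsis*).
Since the final consonant of *vodij* is /j/ (non-nasal), it takes -hu, giving *vodijhu*.
Since the final consonant of *zehom* is /m/ (a nasal), it takes -nes, giving *zehomnes*.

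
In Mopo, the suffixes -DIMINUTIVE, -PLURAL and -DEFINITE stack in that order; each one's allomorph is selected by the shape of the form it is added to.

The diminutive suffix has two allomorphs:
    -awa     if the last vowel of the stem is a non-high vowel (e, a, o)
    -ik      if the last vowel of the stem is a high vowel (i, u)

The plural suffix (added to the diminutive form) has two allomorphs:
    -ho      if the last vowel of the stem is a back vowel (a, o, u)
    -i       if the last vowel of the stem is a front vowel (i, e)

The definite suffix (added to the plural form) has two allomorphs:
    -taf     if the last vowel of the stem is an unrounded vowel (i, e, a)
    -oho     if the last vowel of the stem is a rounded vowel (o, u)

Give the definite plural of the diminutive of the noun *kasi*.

The last vowel of *kasi* is /i/, which is a high vowel, so the diminutive suffix is -ik, giving *kasiik*.
The last vowel of the diminutive form *kasiik* is /i/, which is a front vowel, so the plural suffix is -i, giving *kasiiki*.
The last vowel of the plural form *kasiiki* is /i/, which is an unrounded vowel, so the definite suffix is -taf, giving *kasiikitaf*.

kasiikitaf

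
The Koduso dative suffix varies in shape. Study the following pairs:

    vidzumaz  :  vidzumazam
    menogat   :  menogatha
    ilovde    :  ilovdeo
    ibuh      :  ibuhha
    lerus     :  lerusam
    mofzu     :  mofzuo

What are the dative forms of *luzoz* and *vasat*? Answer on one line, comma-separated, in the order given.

luzozam, vasatha

The pattern is sibilance of the final sound: -am when the stem ends in a sibilant (*vidzumaz*, *lerus*); -ha when the stem ends in a non-sibilant consonant (*menogat*, *ibuh*); -o when the stem ends in a vowel (*ilovde*, *mofzu*).
Since the final sound of *luzoz* is /z/ (a sibilant), it takes -am, giving *luzozam*.
The final sound of *vasat* is /t/, which is a non-sibilant consonant, so the suffix is -ha, giving *vasatha*.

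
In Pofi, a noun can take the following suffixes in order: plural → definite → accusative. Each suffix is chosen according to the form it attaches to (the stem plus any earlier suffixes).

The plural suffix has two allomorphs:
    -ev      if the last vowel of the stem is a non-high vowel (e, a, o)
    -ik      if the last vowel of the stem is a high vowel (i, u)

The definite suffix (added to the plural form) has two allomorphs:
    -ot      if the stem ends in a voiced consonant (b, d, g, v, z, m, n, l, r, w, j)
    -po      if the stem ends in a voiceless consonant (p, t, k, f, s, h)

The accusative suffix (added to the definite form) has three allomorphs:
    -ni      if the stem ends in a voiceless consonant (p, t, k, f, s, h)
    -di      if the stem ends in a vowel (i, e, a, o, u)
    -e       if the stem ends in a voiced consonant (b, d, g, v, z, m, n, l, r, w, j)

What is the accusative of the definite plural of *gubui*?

The last vowel of *gubui* is /i/, which is a high vowel, so the plural suffix is -ik, giving *gubuiik*.
The plural form *gubuiik* — final consonant /k/ (voiceless) → -po → *gubuiikpo*.
Since the final sound of the definite form *gubuiikpo* is /o/ (a vowel), it takes -di, giving *gubuiikpodi*.

gubuiikpodi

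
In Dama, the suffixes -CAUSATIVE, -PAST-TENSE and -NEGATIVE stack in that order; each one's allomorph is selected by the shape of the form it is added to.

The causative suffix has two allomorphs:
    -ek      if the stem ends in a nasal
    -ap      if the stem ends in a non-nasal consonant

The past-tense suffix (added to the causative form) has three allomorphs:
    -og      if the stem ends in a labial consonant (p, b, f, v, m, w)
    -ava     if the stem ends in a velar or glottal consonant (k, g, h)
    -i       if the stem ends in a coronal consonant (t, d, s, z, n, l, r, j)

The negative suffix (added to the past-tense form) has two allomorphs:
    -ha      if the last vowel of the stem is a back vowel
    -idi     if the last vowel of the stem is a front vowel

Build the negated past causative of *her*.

*her*: final consonant = /r/, non-nasal → -ap → *herap*.
The causative form *herap*: final consonant = /p/, labial → -og → *herapog*.
Since the last vowel of the past-tense form *herapog* is /o/ (a back vowel), it takes -ha, giving *herapogha*.

herapogha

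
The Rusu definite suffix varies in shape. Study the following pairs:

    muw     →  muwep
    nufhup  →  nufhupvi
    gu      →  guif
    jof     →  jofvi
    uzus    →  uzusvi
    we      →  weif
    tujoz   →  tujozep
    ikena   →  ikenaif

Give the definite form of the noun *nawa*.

The suffix is conditioned by the final sound: -vi when the stem ends in a voiceless consonant (*nufhup*, *jof*, *uzus*); -ep when the stem ends in a voiced consonant (*muw*, *tujoz*); -if when the stem ends in a vowel (*gu*, *we*, *ikena*).
*nawa*: final sound = /a/, a vowel → -if → *nawaif*.

nawaif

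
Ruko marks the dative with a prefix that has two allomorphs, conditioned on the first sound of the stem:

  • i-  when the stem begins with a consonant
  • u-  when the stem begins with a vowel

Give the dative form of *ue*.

uue

*ue*: first sound = /u/, a vowel → u- → *uue*.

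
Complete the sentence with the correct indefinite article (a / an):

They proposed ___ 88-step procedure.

an

The indefinite article is chosen by the initial *sound* of the following word, not its spelling.
The number *88* is spoken "eighty-…", beginning with /ˈeɪti/ — a vowel sound.
So the article is *an*: They proposed an 88-step procedure.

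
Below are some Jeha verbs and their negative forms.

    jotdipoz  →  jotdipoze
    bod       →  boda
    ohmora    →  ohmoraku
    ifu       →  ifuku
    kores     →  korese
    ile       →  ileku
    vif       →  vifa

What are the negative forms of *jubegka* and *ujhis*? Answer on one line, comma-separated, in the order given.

jubegkaku, ujhise

The suffix is conditioned by the final sound: -e when the stem ends in a sibilant (*jotdipoz*, *kores*); -a when the stem ends in a non-sibilant consonant (*bod*, *vif*); -ku when the stem ends in a vowel (*ohmora*, *ifu*, *ile*).
The final sound of *jubegka* is /a/, which is a vowel, so the suffix is -ku, giving *jubegkaku*.
The final sound of *ujhis* is /s/, which is a sibilant, so the suffix is -e, giving *ujhise*.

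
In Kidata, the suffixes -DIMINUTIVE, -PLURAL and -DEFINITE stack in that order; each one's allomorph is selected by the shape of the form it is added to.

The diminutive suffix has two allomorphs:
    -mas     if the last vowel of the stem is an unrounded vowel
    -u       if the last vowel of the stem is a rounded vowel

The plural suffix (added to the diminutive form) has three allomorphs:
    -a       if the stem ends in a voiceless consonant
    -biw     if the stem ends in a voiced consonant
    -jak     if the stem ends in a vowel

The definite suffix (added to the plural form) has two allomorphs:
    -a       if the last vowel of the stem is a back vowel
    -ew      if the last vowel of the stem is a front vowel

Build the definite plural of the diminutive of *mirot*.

mirotujaka

The last vowel of *mirot* is /o/, which is a rounded vowel, so the diminutive suffix is -u, giving *mirotu*.
The diminutive form *mirotu*: final sound = /u/, a vowel → -jak → *mirotujak*.
Since the last vowel of the plural form *mirotujak* is /a/ (a back vowel), it takes -a, giving *mirotujaka*.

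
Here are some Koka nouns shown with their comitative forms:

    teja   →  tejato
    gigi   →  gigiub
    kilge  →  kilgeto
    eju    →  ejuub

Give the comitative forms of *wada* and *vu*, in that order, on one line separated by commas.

wadato, vuub

The alternation tracks the last vowel of the stem — -ub when the last vowel of the stem is a high vowel (*gigi*, *eju*); -to when the last vowel of the stem is a non-high vowel (*teja*, *kilge*).
*wada*: last vowel = /a/, a non-high vowel → -to → *wadato*.
The last vowel of *vu* is /u/, which is a high vowel, so the suffix is -ub, giving *vuub*.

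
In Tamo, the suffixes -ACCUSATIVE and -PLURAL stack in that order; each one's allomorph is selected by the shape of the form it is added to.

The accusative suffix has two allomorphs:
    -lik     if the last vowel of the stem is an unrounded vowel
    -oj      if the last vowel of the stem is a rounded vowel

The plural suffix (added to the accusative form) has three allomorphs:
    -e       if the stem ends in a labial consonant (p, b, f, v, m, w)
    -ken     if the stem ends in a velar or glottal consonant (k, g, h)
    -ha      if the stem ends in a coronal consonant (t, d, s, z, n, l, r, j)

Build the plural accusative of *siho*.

*siho*: last vowel = /o/, a rounded vowel → -oj → *sihooj*.
The final consonant of the accusative form *sihooj* is /j/, which is coronal, so the plural suffix is -ha, giving *sihoojha*.

sihoojha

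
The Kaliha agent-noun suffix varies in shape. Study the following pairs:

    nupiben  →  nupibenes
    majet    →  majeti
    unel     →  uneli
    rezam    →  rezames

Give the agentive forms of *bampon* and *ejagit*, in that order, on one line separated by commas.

The alternation tracks the final consonant of the stem — -es when the stem ends in a nasal (*nupiben*, *rezam*); -i when the stem ends in a non-nasal consonant (*majet*, *unel*).
Since the final consonant of *bampon* is /n/ (a nasal), it takes -es, giving *bampones*.
The final consonant of *ejagit* is /t/, which is non-nasal, so the suffix is -i, giving *ejagiti*.

bampones, ejagiti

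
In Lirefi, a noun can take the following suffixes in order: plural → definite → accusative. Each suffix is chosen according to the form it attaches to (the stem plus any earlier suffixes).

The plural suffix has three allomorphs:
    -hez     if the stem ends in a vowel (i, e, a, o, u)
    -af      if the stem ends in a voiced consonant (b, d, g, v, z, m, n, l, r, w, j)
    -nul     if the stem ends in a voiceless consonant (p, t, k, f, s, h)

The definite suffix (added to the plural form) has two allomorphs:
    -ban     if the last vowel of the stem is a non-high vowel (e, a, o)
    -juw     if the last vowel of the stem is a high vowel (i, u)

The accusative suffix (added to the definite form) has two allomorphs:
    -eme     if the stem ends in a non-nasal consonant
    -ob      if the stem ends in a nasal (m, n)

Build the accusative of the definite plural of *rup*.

*rup*: final sound = /p/, a voiceless consonant → -nul → *rupnul*.
The plural form *rupnul* — last vowel /u/ (a high vowel) → -juw → *rupnuljuw*.
The final consonant of the definite form *rupnuljuw* is /w/, which is non-nasal, so the accusative suffix is -eme, giving *rupnuljuweme*.

rupnuljuweme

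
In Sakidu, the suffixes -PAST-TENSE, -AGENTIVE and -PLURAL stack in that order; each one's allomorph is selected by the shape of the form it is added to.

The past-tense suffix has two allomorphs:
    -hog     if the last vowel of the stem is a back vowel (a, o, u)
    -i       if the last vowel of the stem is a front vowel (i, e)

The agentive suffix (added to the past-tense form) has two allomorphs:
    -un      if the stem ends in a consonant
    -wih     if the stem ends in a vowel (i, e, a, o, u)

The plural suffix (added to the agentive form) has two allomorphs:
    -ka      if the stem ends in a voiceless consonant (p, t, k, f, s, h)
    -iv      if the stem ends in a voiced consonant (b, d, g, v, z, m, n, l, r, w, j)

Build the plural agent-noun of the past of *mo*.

mohoguniv

*mo* — last vowel /o/ (a back vowel) → -hog → *mohog*.
The past-tense form *mohog*: final sound = /g/, a consonant → -un → *mohogun*.
The agentive form *mohogun*: final consonant = /n/, voiced → -iv → *mohoguniv*.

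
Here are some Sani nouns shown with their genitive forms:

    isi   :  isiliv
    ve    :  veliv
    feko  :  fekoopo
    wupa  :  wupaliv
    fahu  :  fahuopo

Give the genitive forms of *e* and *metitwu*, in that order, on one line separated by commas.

The suffix is conditioned by the last vowel: -opo when the last vowel of the stem is a rounded vowel (*feko*, *fahu*); -liv when the last vowel of the stem is an unrounded vowel (*isi*, *ve*, *wupa*).
The last vowel of *e* is /e/, which is an unrounded vowel, so the suffix is -liv, giving *eliv*.
*metitwu* — last vowel /u/ (a rounded vowel) → -opo → *metitwuopo*.

eliv, metitwuopo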